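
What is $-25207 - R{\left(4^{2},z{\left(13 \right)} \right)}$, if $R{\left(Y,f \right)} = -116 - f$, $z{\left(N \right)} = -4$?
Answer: $-25095$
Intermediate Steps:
$-25207 - R{\left(4^{2},z{\left(13 \right)} \right)} = -25207 - \left(-116 - -4\right) = -25207 - \left(-116 + 4\right) = -25207 - -112 = -25207 + 112 = -25095$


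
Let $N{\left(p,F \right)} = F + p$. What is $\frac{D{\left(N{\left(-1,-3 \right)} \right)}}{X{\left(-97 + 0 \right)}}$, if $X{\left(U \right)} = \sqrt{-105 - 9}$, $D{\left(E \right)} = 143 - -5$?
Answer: $- \frac{74 i \sqrt{114}}{57} \approx - 13.861 i$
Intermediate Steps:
$D{\left(E \right)} = 148$ ($D{\left(E \right)} = 143 + 5 = 148$)
$X{\left(U \right)} = i \sqrt{114}$ ($X{\left(U \right)} = \sqrt{-114} = i \sqrt{114}$)
$\frac{D{\left(N{\left(-1,-3 \right)} \right)}}{X{\left(-97 + 0 \right)}} = \frac{148}{i \sqrt{114}} = 148 \left(- \frac{i \sqrt{114}}{114}\right) = - \frac{74 i \sqrt{114}}{57}$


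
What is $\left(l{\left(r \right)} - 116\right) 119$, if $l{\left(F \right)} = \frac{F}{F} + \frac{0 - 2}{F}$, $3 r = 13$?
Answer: $- \frac{178619}{13} \approx -13740.0$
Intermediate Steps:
$r = \frac{13}{3}$ ($r = \frac{1}{3} \cdot 13 = \frac{13}{3} \approx 4.3333$)
$l{\left(F \right)} = 1 - \frac{2}{F}$
$\left(l{\left(r \right)} - 116\right) 119 = \left(\frac{-2 + \frac{13}{3}}{\frac{13}{3}} - 116\right) 119 = \left(\frac{3}{13} \cdot \frac{7}{3} - 116\right) 119 = \left(\frac{7}{13} - 116\right) 119 = \left(- \frac{1501}{13}\right) 119 = - \frac{178619}{13}$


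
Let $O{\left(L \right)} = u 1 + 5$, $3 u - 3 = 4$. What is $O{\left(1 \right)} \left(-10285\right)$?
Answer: $- \frac{226270}{3} \approx -75423.0$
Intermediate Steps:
$u = \frac{7}{3}$ ($u = 1 + \frac{1}{3} \cdot 4 = 1 + \frac{4}{3} = \frac{7}{3} \approx 2.3333$)
$O{\left(L \right)} = \frac{22}{3}$ ($O{\left(L \right)} = \frac{7}{3} \cdot 1 + 5 = \frac{7}{3} + 5 = \frac{22}{3}$)
$O{\left(1 \right)} \left(-10285\right) = \frac{22}{3} \left(-10285\right) = - \frac{226270}{3}$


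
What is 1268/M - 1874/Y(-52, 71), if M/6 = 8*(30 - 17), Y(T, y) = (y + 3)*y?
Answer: 686587/409812 ≈ 1.6754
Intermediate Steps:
Y(T, y) = y*(3 + y) (Y(T, y) = (3 + y)*y = y*(3 + y))
M = 624 (M = 6*(8*(30 - 17)) = 6*(8*13) = 6*104 = 624)
1268/M - 1874/Y(-52, 71) = 1268/624 - 1874*1/(71*(3 + 71)) = 1268*(1/624) - 1874/(71*74) = 317/156 - 1874/5254 = 317/156 - 1874*1/5254 = 317/156 - 937/2627 = 686587/409812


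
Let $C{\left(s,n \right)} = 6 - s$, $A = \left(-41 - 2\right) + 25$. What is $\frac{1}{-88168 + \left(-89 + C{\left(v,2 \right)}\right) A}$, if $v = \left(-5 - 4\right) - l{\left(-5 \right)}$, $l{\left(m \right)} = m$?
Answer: $- \frac{1}{86746} \approx -1.1528 \cdot 10^{-5}$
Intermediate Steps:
$A = -18$ ($A = -43 + 25 = -18$)
$v = -4$ ($v = \left(-5 - 4\right) - -5 = -9 + 5 = -4$)
$\frac{1}{-88168 + \left(-89 + C{\left(v,2 \right)}\right) A} = \frac{1}{-88168 + \left(-89 + \left(6 - -4\right)\right) \left(-18\right)} = \frac{1}{-88168 + \left(-89 + \left(6 + 4\right)\right) \left(-18\right)} = \frac{1}{-88168 + \left(-89 + 10\right) \left(-18\right)} = \frac{1}{-88168 - -1422} = \frac{1}{-88168 + 1422} = \frac{1}{-86746} = - \frac{1}{86746}$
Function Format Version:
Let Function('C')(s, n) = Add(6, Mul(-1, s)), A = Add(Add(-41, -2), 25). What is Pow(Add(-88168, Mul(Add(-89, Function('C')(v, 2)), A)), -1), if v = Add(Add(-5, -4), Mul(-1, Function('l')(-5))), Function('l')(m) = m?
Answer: Rational(-1, 86746) ≈ -1.1528e-5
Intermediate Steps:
A = -18 (A = Add(-43, 25) = -18)
v = -4 (v = Add(Add(-5, -4), Mul(-1, -5)) = Add(-9, 5) = -4)
Pow(Add(-88168, Mul(Add(-89, Function('C')(v, 2)), A)), -1) = Pow(Add(-88168, Mul(Add(-89, Add(6, Mul(-1, -4))), -18)), -1) = Pow(Add(-88168, Mul(Add(-89, Add(6, 4)), -18)), -1) = Pow(Add(-88168, Mul(Add(-89, 10), -18)), -1) = Pow(Add(-88168, Mul(-79, -18)), -1) = Pow(Add(-88168, 1422), -1) = Pow(-86746, -1) = Rational(-1, 86746)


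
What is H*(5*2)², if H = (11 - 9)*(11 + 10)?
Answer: 4200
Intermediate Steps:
H = 42 (H = 2*21 = 42)
H*(5*2)² = 42*(5*2)² = 42*10² = 42*100 = 4200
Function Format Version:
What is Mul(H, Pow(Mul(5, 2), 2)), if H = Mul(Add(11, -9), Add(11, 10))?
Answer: 4200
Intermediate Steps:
H = 42 (H = Mul(2, 21) = 42)
Mul(H, Pow(Mul(5, 2), 2)) = Mul(42, Pow(Mul(5, 2), 2)) = Mul(42, Pow(10, 2)) = Mul(42, 100) = 4200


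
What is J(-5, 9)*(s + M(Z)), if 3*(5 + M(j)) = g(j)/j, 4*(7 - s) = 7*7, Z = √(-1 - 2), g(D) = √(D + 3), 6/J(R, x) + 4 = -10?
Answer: 123/28 + I*√3*√(3 + I*√3)/21 ≈ 4.3531 + 0.14828*I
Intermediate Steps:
J(R, x) = -3/7 (J(R, x) = 6/(-4 - 10) = 6/(-14) = 6*(-1/14) = -3/7)
g(D) = √(3 + D)
Z = I*√3 (Z = √(-3) = I*√3 ≈ 1.732*I)
s = -21/4 (s = 7 - 7*7/4 = 7 - ¼*49 = 7 - 49/4 = -21/4 ≈ -5.2500)
M(j) = -5 + √(3 + j)/(3*j) (M(j) = -5 + (√(3 + j)/j)/3 = -5 + √(3 + j)/(3*j))
J(-5, 9)*(s + M(Z)) = -3*(-21/4 + (-5 + √(3 + I*√3)/(3*((I*√3)))))/7 = -3*(-21/4 + (-5 + (-I*√3/3)*√(3 + I*√3)/3))/7 = -3*(-21/4 + (-5 - I*√3*√(3 + I*√3)/9))/7 = -3*(-41/4 - I*√3*√(3 + I*√3)/9)/7 = 123/28 + I*√3*√(3 + I*√3)/21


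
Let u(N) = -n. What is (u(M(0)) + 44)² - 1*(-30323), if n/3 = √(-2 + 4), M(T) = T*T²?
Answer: 32277 - 264*√2 ≈ 31904.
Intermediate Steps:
M(T) = T³
n = 3*√2 (n = 3*√(-2 + 4) = 3*√2 ≈ 4.2426)
u(N) = -3*√2
(u(M(0)) + 44)² - 1*(-30323) = (-3*√2 + 44)² - 1*(-30323) = (44 - 3*√2)² + 30323 = 30323 + (44 - 3*√2)²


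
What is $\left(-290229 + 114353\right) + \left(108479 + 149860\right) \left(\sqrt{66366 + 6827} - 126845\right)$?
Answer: $-32769186331 + 258339 \sqrt{73193} \approx -3.2699 \cdot 10^{10}$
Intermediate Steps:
$\left(-290229 + 114353\right) + \left(108479 + 149860\right) \left(\sqrt{66366 + 6827} - 126845\right) = -175876 + 258339 \left(\sqrt{73193} - 126845\right) = -175876 + 258339 \left(-126845 + \sqrt{73193}\right) = -175876 - \left(32769010455 - 258339 \sqrt{73193}\right) = -32769186331 + 258339 \sqrt{73193}$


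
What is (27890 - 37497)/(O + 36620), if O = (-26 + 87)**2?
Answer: -9607/40341 ≈ -0.23814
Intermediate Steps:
O = 3721 (O = 61**2 = 3721)
(27890 - 37497)/(O + 36620) = (27890 - 37497)/(3721 + 36620) = -9607/40341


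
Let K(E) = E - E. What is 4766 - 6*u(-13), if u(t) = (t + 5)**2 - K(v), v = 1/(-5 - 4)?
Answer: 4382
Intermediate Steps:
v = -1/9 (v = 1/(-9) = -1/9 ≈ -0.11111)
K(E) = 0
u(t) = (5 + t)**2 (u(t) = (t + 5)**2 - 1*0 = (5 + t)**2 + 0 = (5 + t)**2)
4766 - 6*u(-13) = 4766 - 6*(5 - 13)**2 = 4766 - 6*(-8)**2 = 4766 - 6*64 = 4766 - 384 = 4382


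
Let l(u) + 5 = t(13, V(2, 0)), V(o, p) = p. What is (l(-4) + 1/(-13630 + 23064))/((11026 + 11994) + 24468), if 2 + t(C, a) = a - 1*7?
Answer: -132075/448001792 ≈ -0.00029481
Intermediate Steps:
t(C, a) = -9 + a (t(C, a) = -2 + (a - 1*7) = -2 + (a - 7) = -2 + (-7 + a) = -9 + a)
l(u) = -14 (l(u) = -5 + (-9 + 0) = -5 - 9 = -14)
(l(-4) + 1/(-13630 + 23064))/((11026 + 11994) + 24468) = (-14 + 1/(-13630 + 23064))/((11026 + 11994) + 24468) = (-14 + 1/9434)/(23020 + 24468) = (-14 + 1/9434)/47488 = -132075/9434*1/47488 = -132075/448001792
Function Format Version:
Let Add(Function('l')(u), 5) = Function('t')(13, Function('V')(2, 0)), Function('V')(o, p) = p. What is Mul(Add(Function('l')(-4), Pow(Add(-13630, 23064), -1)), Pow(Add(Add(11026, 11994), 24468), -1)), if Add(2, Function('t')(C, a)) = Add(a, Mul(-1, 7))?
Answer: Rational(-132075, 448001792) ≈ -0.00029481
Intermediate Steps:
Function('t')(C, a) = Add(-9, a) (Function('t')(C, a) = Add(-2, Add(a, Mul(-1, 7))) = Add(-2, Add(a, -7)) = Add(-2, Add(-7, a)) = Add(-9, a))
Function('l')(u) = -14 (Function('l')(u) = Add(-5, Add(-9, 0)) = Add(-5, -9) = -14)
Mul(Add(Function('l')(-4), Pow(Add(-13630, 23064), -1)), Pow(Add(Add(11026, 11994), 24468), -1)) = Mul(Add(-14, Pow(Add(-13630, 23064), -1)), Pow(Add(Add(11026, 11994), 24468), -1)) = Mul(Add(-14, Pow(9434, -1)), Pow(Add(23020, 24468), -1)) = Mul(Add(-14, Rational(1, 9434)), Pow(47488, -1)) = Mul(Rational(-132075, 9434), Rational(1, 47488)) = Rational(-132075, 448001792)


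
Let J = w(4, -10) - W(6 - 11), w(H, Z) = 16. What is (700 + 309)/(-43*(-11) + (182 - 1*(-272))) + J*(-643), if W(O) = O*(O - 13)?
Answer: 44109523/927 ≈ 47583.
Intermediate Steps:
W(O) = O*(-13 + O)
J = -74 (J = 16 - (6 - 11)*(-13 + (6 - 11)) = 16 - (-5)*(-13 - 5) = 16 - (-5)*(-18) = 16 - 1*90 = 16 - 90 = -74)
(700 + 309)/(-43*(-11) + (182 - 1*(-272))) + J*(-643) = (700 + 309)/(-43*(-11) + (182 - 1*(-272))) - 74*(-643) = 1009/(473 + (182 + 272)) + 47582 = 1009/(473 + 454) + 47582 = 1009/927 + 47582 = 44109523/927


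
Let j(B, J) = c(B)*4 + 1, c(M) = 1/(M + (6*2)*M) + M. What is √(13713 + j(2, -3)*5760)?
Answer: √11228217/13 ≈ 257.76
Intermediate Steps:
c(M) = M + 1/(13*M) (c(M) = 1/(M + 12*M) + M = 1/(13*M) + M = M + 1/(13*M))
j(B, J) = 1 + 4*B + 4/(13*B) (j(B, J) = (B + 1/(13*B))*4 + 1 = (4*B + 4/(13*B)) + 1 = 1 + 4*B + 4/(13*B))
√(13713 + j(2, -3)*5760) = √(13713 + (1 + 4*2 + (4/13)/2)*5760) = √(13713 + (1 + 8 + (4/13)*(½))*5760) = √(13713 + (1 + 8 + 2/13)*5760) = √(13713 + (119/13)*5760) = √(13713 + 685440/13) = √(863709/13) = √11228217/13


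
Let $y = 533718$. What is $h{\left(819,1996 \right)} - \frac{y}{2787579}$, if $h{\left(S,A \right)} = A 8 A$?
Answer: $\frac{9871786018266}{309731} \approx 3.1872 \cdot 10^{7}$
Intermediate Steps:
$h{\left(S,A \right)} = 8 A^{2}$ ($h{\left(S,A \right)} = 8 A A = 8 A^{2}$)
$h{\left(819,1996 \right)} - \frac{y}{2787579} = 8 \cdot 1996^{2} - \frac{533718}{2787579} = 8 \cdot 3984016 - 533718 \cdot \frac{1}{2787579} = 31872128 - \frac{59302}{309731} = \frac{9871786018266}{309731}$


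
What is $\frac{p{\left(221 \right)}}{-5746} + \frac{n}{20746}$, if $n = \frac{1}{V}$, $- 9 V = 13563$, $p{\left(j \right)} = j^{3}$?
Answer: $- \frac{29364920514}{15632111} \approx -1878.5$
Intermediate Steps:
$V = -1507$ ($V = \left(- \frac{1}{9}\right) 13563 = -1507$)
$n = - \frac{1}{1507}$ ($n = \frac{1}{-1507} = - \frac{1}{1507} \approx -0.00066357$)
$\frac{p{\left(221 \right)}}{-5746} + \frac{n}{20746} = \frac{221^{3}}{-5746} - \frac{1}{1507 \cdot 20746} = 10793861 \left(- \frac{1}{5746}\right) - \frac{1}{31264222} = - \frac{3757}{2} - \frac{1}{31264222} = - \frac{29364920514}{15632111}$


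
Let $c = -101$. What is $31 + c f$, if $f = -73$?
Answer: $7404$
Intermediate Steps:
$31 + c f = 31 - -7373 = 31 + 7373 = 7404$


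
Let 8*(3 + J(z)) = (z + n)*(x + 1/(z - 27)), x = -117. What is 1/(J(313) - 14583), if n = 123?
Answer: -572/11990441 ≈ -4.7705e-5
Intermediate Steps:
J(z) = -3 + (-117 + 1/(-27 + z))*(123 + z)/8 (J(z) = -3 + ((z + 123)*(-117 + 1/(z - 27)))/8 = -3 + ((123 + z)*(-117 + 1/(-27 + z)))/8 = -3 + ((-117 + 1/(-27 + z))*(123 + z))/8 = -3 + (-117 + 1/(-27 + z))*(123 + z)/8)
1/(J(313) - 14583) = 1/((389328 - 11255*313 - 117*313**2)/(8*(-27 + 313)) - 14583) = 1/((1/8)*(389328 - 3522815 - 117*97969)/286 - 14583) = 1/((1/8)*(1/286)*(389328 - 3522815 - 11462373) - 14583) = 1/((1/8)*(1/286)*(-14595860) - 14583) = 1/(-3648965/572 - 14583) = 1/(-11990441/572) = -572/11990441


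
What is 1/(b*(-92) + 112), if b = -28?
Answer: 1/2688 ≈ 0.00037202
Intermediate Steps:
1/(b*(-92) + 112) = 1/(-28*(-92) + 112) = 1/(2576 + 112) = 1/2688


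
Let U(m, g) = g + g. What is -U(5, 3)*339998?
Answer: -2039988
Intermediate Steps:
U(m, g) = 2*g
-U(5, 3)*339998 = -2*3*339998 = -1*6*339998 = -6*339998 = -2039988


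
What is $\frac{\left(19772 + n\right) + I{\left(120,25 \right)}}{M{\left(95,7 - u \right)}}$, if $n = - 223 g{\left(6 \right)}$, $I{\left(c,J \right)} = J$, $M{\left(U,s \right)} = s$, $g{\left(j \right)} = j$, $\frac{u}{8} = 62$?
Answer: $- \frac{6153}{163} \approx -37.748$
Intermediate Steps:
$u = 496$ ($u = 8 \cdot 62 = 496$)
$n = -1338$ ($n = \left(-223\right) 6 = -1338$)
$\frac{\left(19772 + n\right) + I{\left(120,25 \right)}}{M{\left(95,7 - u \right)}} = \frac{\left(19772 - 1338\right) + 25}{7 - 496} = \frac{18434 + 25}{7 - 496} = \frac{18459}{-489} = 18459 \left(- \frac{1}{489}\right) = - \frac{6153}{163}$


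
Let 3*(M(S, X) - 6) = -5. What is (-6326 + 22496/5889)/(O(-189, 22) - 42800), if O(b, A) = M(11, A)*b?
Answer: 37231318/256872291 ≈ 0.14494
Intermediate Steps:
M(S, X) = 13/3 (M(S, X) = 6 + (⅓)*(-5) = 6 - 5/3 = 13/3)
O(b, A) = 13*b/3
(-6326 + 22496/5889)/(O(-189, 22) - 42800) = (-6326 + 22496/5889)/((13/3)*(-189) - 42800) = (-6326 + 22496*(1/5889))/(-819 - 42800) = (-6326 + 22496/5889)/(-43619) = -37231318/5889*(-1/43619) = 37231318/256872291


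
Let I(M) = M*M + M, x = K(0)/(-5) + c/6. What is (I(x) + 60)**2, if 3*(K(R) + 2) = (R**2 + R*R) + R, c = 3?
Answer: 38081241/10000 ≈ 3808.1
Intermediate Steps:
K(R) = -2 + R/3 + 2*R**2/3 (K(R) = -2 + ((R**2 + R*R) + R)/3 = -2 + ((R**2 + R**2) + R)/3 = -2 + (2*R**2 + R)/3 = -2 + (R + 2*R**2)/3 = -2 + (R/3 + 2*R**2/3) = -2 + R/3 + 2*R**2/3)
x = 9/10 (x = (-2 + (1/3)*0 + (2/3)*0**2)/(-5) + 3/6 = (-2 + 0 + (2/3)*0)*(-1/5) + 3*(1/6) = (-2 + 0 + 0)*(-1/5) + 1/2 = -2*(-1/5) + 1/2 = 2/5 + 1/2 = 9/10 ≈ 0.90000)
I(M) = M + M**2 (I(M) = M**2 + M = M + M**2)
(I(x) + 60)**2 = (9*(1 + 9/10)/10 + 60)**2 = ((9/10)*(19/10) + 60)**2 = (171/100 + 60)**2 = (6171/100)**2 = 38081241/10000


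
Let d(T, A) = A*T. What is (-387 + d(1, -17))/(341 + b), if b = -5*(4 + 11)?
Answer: -202/133 ≈ -1.5188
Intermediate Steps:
b = -75 (b = -5*15 = -75)
(-387 + d(1, -17))/(341 + b) = (-387 - 17*1)/(341 - 75) = (-387 - 17)/266 = -404*1/266 = -202/133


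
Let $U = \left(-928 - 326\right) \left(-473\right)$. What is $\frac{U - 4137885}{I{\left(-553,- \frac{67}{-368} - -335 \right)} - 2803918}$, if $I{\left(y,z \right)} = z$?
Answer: $\frac{434821808}{343906159} \approx 1.2644$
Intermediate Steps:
$U = 593142$ ($U = \left(-1254\right) \left(-473\right) = 593142$)
$\frac{U - 4137885}{I{\left(-553,- \frac{67}{-368} - -335 \right)} - 2803918} = \frac{593142 - 4137885}{\left(- \frac{67}{-368} - -335\right) - 2803918} = - \frac{3544743}{\left(\left(-67\right) \left(- \frac{1}{368}\right) + 335\right) - 2803918} = - \frac{3544743}{\left(\frac{67}{368} + 335\right) - 2803918} = - \frac{3544743}{\frac{123347}{368} - 2803918} = - \frac{3544743}{- \frac{1031718477}{368}} = \left(-3544743\right) \left(- \frac{368}{1031718477}\right) = \frac{434821808}{343906159}$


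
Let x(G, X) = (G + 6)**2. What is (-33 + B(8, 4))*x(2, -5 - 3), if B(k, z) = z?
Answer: -1856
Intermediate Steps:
x(G, X) = (6 + G)**2
(-33 + B(8, 4))*x(2, -5 - 3) = (-33 + 4)*(6 + 2)**2 = -29*8**2 = -29*64 = -1856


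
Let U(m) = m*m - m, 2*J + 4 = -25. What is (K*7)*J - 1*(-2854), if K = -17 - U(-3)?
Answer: 11595/2 ≈ 5797.5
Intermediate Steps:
J = -29/2 (J = -2 + (½)*(-25) = -2 - 25/2 = -29/2 ≈ -14.500)
U(m) = m² - m
K = -29 (K = -17 - (-3)*(-1 - 3) = -17 - (-3)*(-4) = -17 - 1*12 = -17 - 12 = -29)
(K*7)*J - 1*(-2854) = -29*7*(-29/2) - 1*(-2854) = -203*(-29/2) + 2854 = 5887/2 + 2854 = 11595/2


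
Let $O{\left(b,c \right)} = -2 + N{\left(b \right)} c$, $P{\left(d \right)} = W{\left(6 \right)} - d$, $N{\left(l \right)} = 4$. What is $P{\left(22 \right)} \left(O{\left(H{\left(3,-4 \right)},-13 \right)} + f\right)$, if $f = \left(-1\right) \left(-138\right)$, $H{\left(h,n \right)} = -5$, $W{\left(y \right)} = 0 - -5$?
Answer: $-1428$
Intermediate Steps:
$W{\left(y \right)} = 5$ ($W{\left(y \right)} = 0 + 5 = 5$)
$P{\left(d \right)} = 5 - d$
$O{\left(b,c \right)} = -2 + 4 c$
$f = 138$
$P{\left(22 \right)} \left(O{\left(H{\left(3,-4 \right)},-13 \right)} + f\right) = \left(5 - 22\right) \left(\left(-2 + 4 \left(-13\right)\right) + 138\right) = \left(5 - 22\right) \left(\left(-2 - 52\right) + 138\right) = - 17 \left(-54 + 138\right) = \left(-17\right) 84 = -1428$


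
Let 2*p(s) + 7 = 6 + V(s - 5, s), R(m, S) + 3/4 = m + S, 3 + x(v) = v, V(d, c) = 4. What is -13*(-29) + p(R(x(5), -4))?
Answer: 757/2 ≈ 378.50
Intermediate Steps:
x(v) = -3 + v
R(m, S) = -¾ + S + m (R(m, S) = -¾ + (m + S) = -¾ + (S + m) = -¾ + S + m)
p(s) = 3/2 (p(s) = -7/2 + (6 + 4)/2 = -7/2 + (½)*10 = -7/2 + 5 = 3/2)
-13*(-29) + p(R(x(5), -4)) = -13*(-29) + 3/2 = 377 + 3/2 = 757/2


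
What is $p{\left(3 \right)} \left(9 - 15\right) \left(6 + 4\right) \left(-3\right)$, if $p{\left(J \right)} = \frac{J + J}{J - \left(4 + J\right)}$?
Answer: $-270$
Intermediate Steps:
$p{\left(J \right)} = - \frac{J}{2}$ ($p{\left(J \right)} = \frac{2 J}{-4} = 2 J \left(- \frac{1}{4}\right) = - \frac{J}{2}$)
$p{\left(3 \right)} \left(9 - 15\right) \left(6 + 4\right) \left(-3\right) = \left(- \frac{1}{2}\right) 3 \left(9 - 15\right) \left(6 + 4\right) \left(-3\right) = - \frac{3 \left(9 - 15\right)}{2} \cdot 10 \left(-3\right) = \left(- \frac{3}{2}\right) \left(-6\right) \left(-30\right) = 9 \left(-30\right) = -270$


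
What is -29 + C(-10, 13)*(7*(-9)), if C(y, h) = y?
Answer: 601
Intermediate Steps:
-29 + C(-10, 13)*(7*(-9)) = -29 - 70*(-9) = -29 - 10*(-63) = -29 + 630 = 601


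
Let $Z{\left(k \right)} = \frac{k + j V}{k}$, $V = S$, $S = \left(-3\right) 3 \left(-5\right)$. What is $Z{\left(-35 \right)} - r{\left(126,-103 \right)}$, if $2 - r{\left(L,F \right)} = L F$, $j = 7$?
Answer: $-12988$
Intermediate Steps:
$S = 45$ ($S = \left(-9\right) \left(-5\right) = 45$)
$V = 45$
$r{\left(L,F \right)} = 2 - F L$ ($r{\left(L,F \right)} = 2 - L F = 2 - F L$)
$Z{\left(k \right)} = \frac{315 + k}{k}$ ($Z{\left(k \right)} = \frac{k + 7 \cdot 45}{k} = \frac{k + 315}{k} = \frac{315 + k}{k}$)
$Z{\left(-35 \right)} - r{\left(126,-103 \right)} = \frac{315 - 35}{-35} - \left(2 - \left(-103\right) 126\right) = \left(- \frac{1}{35}\right) 280 - \left(2 + 12978\right) = -8 - 12980 = -12988$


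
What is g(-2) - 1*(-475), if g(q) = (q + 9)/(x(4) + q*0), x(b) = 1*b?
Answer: 1907/4 ≈ 476.75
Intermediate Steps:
x(b) = b
g(q) = 9/4 + q/4 (g(q) = (q + 9)/(4 + q*0) = (9 + q)/(4 + 0) = (9 + q)/4 = (9 + q)*(¼) = 9/4 + q/4)
g(-2) - 1*(-475) = (9/4 + (¼)*(-2)) - 1*(-475) = (9/4 - ½) + 475 = 7/4 + 475 = 1907/4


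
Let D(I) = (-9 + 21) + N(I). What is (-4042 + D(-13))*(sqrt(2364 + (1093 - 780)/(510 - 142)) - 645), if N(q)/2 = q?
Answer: 2616120 - 1014*sqrt(20016095)/23 ≈ 2.4189e+6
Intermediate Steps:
N(q) = 2*q
D(I) = 12 + 2*I (D(I) = (-9 + 21) + 2*I = 12 + 2*I)
(-4042 + D(-13))*(sqrt(2364 + (1093 - 780)/(510 - 142)) - 645) = (-4042 + (12 + 2*(-13)))*(sqrt(2364 + (1093 - 780)/(510 - 142)) - 645) = (-4042 + (12 - 26))*(sqrt(2364 + 313/368) - 645) = (-4042 - 14)*(sqrt(2364 + 313*(1/368)) - 645) = -4056*(sqrt(2364 + 313/368) - 645) = -4056*(sqrt(870265/368) - 645) = -4056*(sqrt(20016095)/92 - 645) = -4056*(-645 + sqrt(20016095)/92) = 2616120 - 1014*sqrt(20016095)/23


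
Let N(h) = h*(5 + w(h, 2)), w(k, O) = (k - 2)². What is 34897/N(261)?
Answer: 34897/17509446 ≈ 0.0019930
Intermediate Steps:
w(k, O) = (-2 + k)²
N(h) = h*(5 + (-2 + h)²)
34897/N(261) = 34897/((261*(5 + (-2 + 261)²))) = 34897/((261*(5 + 259²))) = 34897/((261*(5 + 67081))) = 34897/((261*67086)) = 34897/17509446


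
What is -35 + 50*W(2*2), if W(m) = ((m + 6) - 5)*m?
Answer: 965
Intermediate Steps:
W(m) = m*(1 + m) (W(m) = ((6 + m) - 5)*m = (1 + m)*m = m*(1 + m))
-35 + 50*W(2*2) = -35 + 50*((2*2)*(1 + 2*2)) = -35 + 50*(4*(1 + 4)) = -35 + 50*(4*5) = -35 + 50*20 = -35 + 1000 = 965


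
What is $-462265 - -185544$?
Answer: $-276721$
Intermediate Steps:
$-462265 - -185544 = -462265 + 185544 = -276721$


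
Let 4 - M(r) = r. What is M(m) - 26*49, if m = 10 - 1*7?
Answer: -1273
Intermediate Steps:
m = 3 (m = 10 - 7 = 3)
M(r) = 4 - r
M(m) - 26*49 = (4 - 1*3) - 26*49 = (4 - 3) - 1274 = 1 - 1274 = -1273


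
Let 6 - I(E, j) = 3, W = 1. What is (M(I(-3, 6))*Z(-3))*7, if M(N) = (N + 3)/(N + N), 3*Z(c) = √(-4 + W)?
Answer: 7*I*√3/3 ≈ 4.0415*I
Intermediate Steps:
I(E, j) = 3 (I(E, j) = 6 - 1*3 = 6 - 3 = 3)
Z(c) = I*√3/3 (Z(c) = √(-4 + 1)/3 = √(-3)/3 = (I*√3)/3 = I*√3/3)
M(N) = (3 + N)/(2*N) (M(N) = (3 + N)/((2*N)) = (3 + N)*(1/(2*N)) = (3 + N)/(2*N))
(M(I(-3, 6))*Z(-3))*7 = (((½)*(3 + 3)/3)*(I*√3/3))*7 = (((½)*(⅓)*6)*(I*√3/3))*7 = (1*(I*√3/3))*7 = (I*√3/3)*7 = 7*I*√3/3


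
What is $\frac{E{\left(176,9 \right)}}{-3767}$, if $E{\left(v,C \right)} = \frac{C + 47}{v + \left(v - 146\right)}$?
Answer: $- \frac{28}{388001} \approx -7.2165 \cdot 10^{-5}$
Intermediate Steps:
$E{\left(v,C \right)} = \frac{47 + C}{-146 + 2 v}$ ($E{\left(v,C \right)} = \frac{47 + C}{v + \left(-146 + v\right)} = \frac{47 + C}{-146 + 2 v}$)
$\frac{E{\left(176,9 \right)}}{-3767} = \frac{\frac{1}{2} \frac{1}{-73 + 176} \left(47 + 9\right)}{-3767} = \frac{1}{2} \cdot \frac{1}{103} \cdot 56 \left(- \frac{1}{3767}\right) = \frac{28}{103} \left(- \frac{1}{3767}\right) = - \frac{28}{388001}$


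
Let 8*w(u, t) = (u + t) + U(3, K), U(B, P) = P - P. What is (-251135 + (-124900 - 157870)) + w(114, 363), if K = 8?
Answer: -4270763/8 ≈ -5.3385e+5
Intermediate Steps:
U(B, P) = 0
w(u, t) = t/8 + u/8 (w(u, t) = ((u + t) + 0)/8 = ((t + u) + 0)/8 = (t + u)/8 = t/8 + u/8)
(-251135 + (-124900 - 157870)) + w(114, 363) = (-251135 + (-124900 - 157870)) + ((1/8)*363 + (1/8)*114) = (-251135 - 282770) + (363/8 + 57/4) = -533905 + 477/8 = -4270763/8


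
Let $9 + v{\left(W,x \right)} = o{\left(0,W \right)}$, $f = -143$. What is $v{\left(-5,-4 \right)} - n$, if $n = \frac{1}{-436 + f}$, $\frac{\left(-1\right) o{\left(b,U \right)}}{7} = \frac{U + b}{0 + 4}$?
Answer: $- \frac{575}{2316} \approx -0.24827$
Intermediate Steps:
$o{\left(b,U \right)} = - \frac{7 U}{4} - \frac{7 b}{4}$ ($o{\left(b,U \right)} = - 7 \frac{U + b}{0 + 4} = - 7 \frac{U + b}{4} = - 7 \left(U + b\right) \frac{1}{4} = - 7 \left(\frac{U}{4} + \frac{b}{4}\right) = - \frac{7 U}{4} - \frac{7 b}{4}$)
$v{\left(W,x \right)} = -9 - \frac{7 W}{4}$
$n = - \frac{1}{579}$ ($n = \frac{1}{-436 - 143} = \frac{1}{-579} = - \frac{1}{579} \approx -0.0017271$)
$v{\left(-5,-4 \right)} - n = \left(-9 - - \frac{35}{4}\right) - - \frac{1}{579} = \left(-9 + \frac{35}{4}\right) + \frac{1}{579} = - \frac{1}{4} + \frac{1}{579} = - \frac{575}{2316}$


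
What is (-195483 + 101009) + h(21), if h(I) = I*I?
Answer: -94033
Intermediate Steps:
h(I) = I²
(-195483 + 101009) + h(21) = (-195483 + 101009) + 21² = -94474 + 441 = -94033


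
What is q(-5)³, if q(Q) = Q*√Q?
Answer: 625*I*√5 ≈ 1397.5*I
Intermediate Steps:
q(Q) = Q^(3/2)
q(-5)³ = ((-5)^(3/2))³ = (-5*I*√5)³ = 625*I*√5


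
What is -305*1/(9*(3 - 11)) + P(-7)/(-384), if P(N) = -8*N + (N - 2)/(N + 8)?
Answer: 4739/1152 ≈ 4.1137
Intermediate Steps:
P(N) = -8*N + (-2 + N)/(8 + N)
-305*1/(9*(3 - 11)) + P(-7)/(-384) = -305*1/(9*(3 - 11)) + ((-2 - 63*(-7) - 8*(-7)²)/(8 - 7))/(-384) = -305/((-8*9)) + ((-2 + 441 - 8*49)/1)*(-1/384) = -305/(-72) + (1*(-2 + 441 - 392))*(-1/384) = -305*(-1/72) + (1*47)*(-1/384) = 305/72 + 47*(-1/384) = 305/72 - 47/384 = 4739/1152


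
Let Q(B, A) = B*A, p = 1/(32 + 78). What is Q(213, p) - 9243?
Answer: -1016517/110 ≈ -9241.1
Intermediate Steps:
p = 1/110 ≈ 0.0090909
Q(B, A) = A*B
Q(213, p) - 9243 = (1/110)*213 - 9243 = 213/110 - 9243 = -1016517/110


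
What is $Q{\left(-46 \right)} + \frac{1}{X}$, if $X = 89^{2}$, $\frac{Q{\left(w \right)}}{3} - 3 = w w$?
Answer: $\frac{50353798}{7921} \approx 6357.0$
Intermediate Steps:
$Q{\left(w \right)} = 9 + 3 w^{2}$ ($Q{\left(w \right)} = 9 + 3 w w = 9 + 3 w^{2}$)
$X = 7921$
$Q{\left(-46 \right)} + \frac{1}{X} = \left(9 + 3 \left(-46\right)^{2}\right) + \frac{1}{7921} = \left(9 + 3 \cdot 2116\right) + \frac{1}{7921} = \left(9 + 6348\right) + \frac{1}{7921} = 6357 + \frac{1}{7921} = \frac{50353798}{7921}$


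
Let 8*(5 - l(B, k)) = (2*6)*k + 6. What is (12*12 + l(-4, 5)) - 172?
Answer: -125/4 ≈ -31.250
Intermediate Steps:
l(B, k) = 17/4 - 3*k/2 (l(B, k) = 5 - ((2*6)*k + 6)/8 = 5 - (12*k + 6)/8 = 5 - (6 + 12*k)/8 = 5 + (-3/4 - 3*k/2) = 17/4 - 3*k/2)
(12*12 + l(-4, 5)) - 172 = (12*12 + (17/4 - 3/2*5)) - 172 = (144 + (17/4 - 15/2)) - 172 = (144 - 13/4) - 172 = 563/4 - 172 = -125/4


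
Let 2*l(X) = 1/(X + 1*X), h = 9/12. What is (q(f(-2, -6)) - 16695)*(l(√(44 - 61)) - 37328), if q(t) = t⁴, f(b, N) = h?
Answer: 9970866387/16 + 4273839*I*√17/17408 ≈ 6.2318e+8 + 1012.3*I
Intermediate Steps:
h = ¾ (h = 9*(1/12) = ¾ ≈ 0.75000)
f(b, N) = ¾
l(X) = 1/(4*X) (l(X) = 1/(2*(X + 1*X)) = 1/(2*(X + X)) = 1/(2*((2*X))) = (1/(2*X))/2 = 1/(4*X))
(q(f(-2, -6)) - 16695)*(l(√(44 - 61)) - 37328) = ((¾)⁴ - 16695)*(1/(4*(√(44 - 61))) - 37328) = (81/256 - 16695)*(1/(4*(√(-17))) - 37328) = -4273839*(1/(4*((I*√17))) - 37328)/256 = -4273839*((-I*√17/17)/4 - 37328)/256 = -4273839*(-I*√17/68 - 37328)/256 = -4273839*(-37328 - I*√17/68)/256 = 9970866387/16 + 4273839*I*√17/17408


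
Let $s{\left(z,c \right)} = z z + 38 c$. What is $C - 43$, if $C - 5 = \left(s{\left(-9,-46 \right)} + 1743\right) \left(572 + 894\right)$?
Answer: $111378$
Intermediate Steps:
$s{\left(z,c \right)} = z^{2} + 38 c$
$C = 111421$ ($C = 5 + \left(\left(\left(-9\right)^{2} + 38 \left(-46\right)\right) + 1743\right) \left(572 + 894\right) = 5 + \left(\left(81 - 1748\right) + 1743\right) 1466 = 5 + \left(-1667 + 1743\right) 1466 = 5 + 76 \cdot 1466 = 5 + 111416 = 111421$)
$C - 43 = 111421 - 43 = 111378$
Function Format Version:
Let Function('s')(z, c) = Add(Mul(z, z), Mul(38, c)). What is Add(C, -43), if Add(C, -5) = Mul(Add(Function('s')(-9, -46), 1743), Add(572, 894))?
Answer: 111378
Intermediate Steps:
Function('s')(z, c) = Add(Pow(z, 2), Mul(38, c))
C = 111421 (C = Add(5, Mul(Add(Add(Pow(-9, 2), Mul(38, -46)), 1743), Add(572, 894))) = Add(5, Mul(Add(Add(81, -1748), 1743), 1466)) = Add(5, Mul(Add(-1667, 1743), 1466)) = Add(5, Mul(76, 1466)) = Add(5, 111416) = 111421)
Add(C, -43) = Add(111421, -43) = 111378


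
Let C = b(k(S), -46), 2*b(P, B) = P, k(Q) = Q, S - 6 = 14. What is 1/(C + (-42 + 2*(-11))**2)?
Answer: 1/4106 ≈ 0.00024355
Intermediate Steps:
S = 20 (S = 6 + 14 = 20)
b(P, B) = P/2
C = 10 (C = (1/2)*20 = 10)
1/(C + (-42 + 2*(-11))**2) = 1/(10 + (-42 + 2*(-11))**2) = 1/(10 + (-42 - 22)**2) = 1/(10 + (-64)**2) = 1/(10 + 4096) = 1/4106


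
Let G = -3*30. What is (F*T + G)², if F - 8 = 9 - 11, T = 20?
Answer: 900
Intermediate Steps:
G = -90
F = 6 (F = 8 + (9 - 11) = 8 - 2 = 6)
(F*T + G)² = (6*20 - 90)² = (120 - 90)² = 30² = 900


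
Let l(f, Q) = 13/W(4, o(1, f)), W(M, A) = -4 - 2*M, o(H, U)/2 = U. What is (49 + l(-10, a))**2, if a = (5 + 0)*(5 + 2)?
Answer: 330625/144 ≈ 2296.0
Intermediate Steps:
o(H, U) = 2*U
a = 35 (a = 5*7 = 35)
l(f, Q) = -13/12 (l(f, Q) = 13/(-4 - 2*4) = 13/(-4 - 8) = 13/(-12) = 13*(-1/12) = -13/12)
(49 + l(-10, a))**2 = (49 - 13/12)**2 = (575/12)**2 = 330625/144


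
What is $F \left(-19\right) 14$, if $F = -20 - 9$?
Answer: $7714$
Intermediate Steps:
$F = -29$
$F \left(-19\right) 14 = \left(-29\right) \left(-19\right) 14 = 551 \cdot 14 = 7714$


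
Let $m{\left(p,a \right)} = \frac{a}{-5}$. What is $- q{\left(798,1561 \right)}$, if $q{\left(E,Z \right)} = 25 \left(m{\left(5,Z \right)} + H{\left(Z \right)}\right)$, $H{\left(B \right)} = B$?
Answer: $-31220$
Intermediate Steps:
$m{\left(p,a \right)} = - \frac{a}{5}$ ($m{\left(p,a \right)} = a \left(- \frac{1}{5}\right) = - \frac{a}{5}$)
$q{\left(E,Z \right)} = 20 Z$ ($q{\left(E,Z \right)} = 25 \left(- \frac{Z}{5} + Z\right) = 25 \frac{4 Z}{5} = 20 Z$)
$- q{\left(798,1561 \right)} = - 20 \cdot 1561 = \left(-1\right) 31220 = -31220$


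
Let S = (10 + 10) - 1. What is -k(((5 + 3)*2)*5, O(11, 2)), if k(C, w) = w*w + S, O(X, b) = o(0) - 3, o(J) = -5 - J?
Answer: -83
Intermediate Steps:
S = 19 (S = 20 - 1 = 19)
O(X, b) = -8 (O(X, b) = (-5 - 1*0) - 3 = (-5 + 0) - 3 = -5 - 3 = -8)
k(C, w) = 19 + w² (k(C, w) = w*w + 19 = w² + 19 = 19 + w²)
-k(((5 + 3)*2)*5, O(11, 2)) = -(19 + (-8)²) = -(19 + 64) = -1*83 = -83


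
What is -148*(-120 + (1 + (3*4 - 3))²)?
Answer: 2960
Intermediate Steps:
-148*(-120 + (1 + (3*4 - 3))²) = -148*(-120 + (1 + (12 - 3))²) = -148*(-120 + (1 + 9)²) = -148*(-120 + 10²) = -148*(-120 + 100) = -148*(-20) = 2960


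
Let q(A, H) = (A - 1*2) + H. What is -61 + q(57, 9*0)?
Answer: -6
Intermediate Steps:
q(A, H) = -2 + A + H (q(A, H) = (A - 2) + H = (-2 + A) + H = -2 + A + H)
-61 + q(57, 9*0) = -61 + (-2 + 57 + 9*0) = -61 + (-2 + 57 + 0) = -61 + 55 = -6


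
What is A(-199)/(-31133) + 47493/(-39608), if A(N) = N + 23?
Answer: -1471628561/1233115864 ≈ -1.1934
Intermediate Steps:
A(N) = 23 + N
A(-199)/(-31133) + 47493/(-39608) = (23 - 199)/(-31133) + 47493/(-39608) = -176*(-1/31133) + 47493*(-1/39608) = 176/31133 - 47493/39608 = -1471628561/1233115864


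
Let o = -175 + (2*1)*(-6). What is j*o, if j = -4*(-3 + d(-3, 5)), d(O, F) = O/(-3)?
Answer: -1496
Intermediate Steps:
d(O, F) = -O/3 (d(O, F) = O*(-⅓) = -O/3)
j = 8 (j = -4*(-3 - ⅓*(-3)) = -4*(-3 + 1) = -4*(-2) = 8)
o = -187 (o = -175 + 2*(-6) = -175 - 12 = -187)
j*o = 8*(-187) = -1496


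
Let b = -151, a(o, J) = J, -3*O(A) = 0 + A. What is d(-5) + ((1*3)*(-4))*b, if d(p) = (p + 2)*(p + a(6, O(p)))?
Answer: 1822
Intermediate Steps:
O(A) = -A/3 (O(A) = -(0 + A)/3 = -A/3)
d(p) = 2*p*(2 + p)/3 (d(p) = (p + 2)*(p - p/3) = (2 + p)*(2*p/3) = 2*p*(2 + p)/3)
d(-5) + ((1*3)*(-4))*b = (2/3)*(-5)*(2 - 5) + ((1*3)*(-4))*(-151) = (2/3)*(-5)*(-3) + (3*(-4))*(-151) = 10 - 12*(-151) = 10 + 1812 = 1822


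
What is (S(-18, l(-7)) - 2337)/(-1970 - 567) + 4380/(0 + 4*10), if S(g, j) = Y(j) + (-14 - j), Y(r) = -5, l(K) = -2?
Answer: 560311/5074 ≈ 110.43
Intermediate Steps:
S(g, j) = -19 - j (S(g, j) = -5 + (-14 - j) = -19 - j)
(S(-18, l(-7)) - 2337)/(-1970 - 567) + 4380/(0 + 4*10) = ((-19 - 1*(-2)) - 2337)/(-1970 - 567) + 4380/(0 + 4*10) = ((-19 + 2) - 2337)/(-2537) + 4380/(0 + 40) = (-17 - 2337)*(-1/2537) + 4380/40 = -2354*(-1/2537) + 4380*(1/40) = 2354/2537 + 219/2 = 560311/5074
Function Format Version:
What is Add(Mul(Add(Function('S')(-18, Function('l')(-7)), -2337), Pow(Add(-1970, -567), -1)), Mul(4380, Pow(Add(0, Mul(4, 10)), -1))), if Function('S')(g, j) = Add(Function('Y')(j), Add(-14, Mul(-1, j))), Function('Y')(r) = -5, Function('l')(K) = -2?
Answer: Rational(560311, 5074) ≈ 110.43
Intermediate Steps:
Function('S')(g, j) = Add(-19, Mul(-1, j)) (Function('S')(g, j) = Add(-5, Add(-14, Mul(-1, j))) = Add(-19, Mul(-1, j)))
Add(Mul(Add(Function('S')(-18, Function('l')(-7)), -2337), Pow(Add(-1970, -567), -1)), Mul(4380, Pow(Add(0, Mul(4, 10)), -1))) = Add(Mul(Add(Add(-19, Mul(-1, -2)), -2337), Pow(Add(-1970, -567), -1)), Mul(4380, Pow(Add(0, Mul(4, 10)), -1))) = Add(Mul(Add(Add(-19, 2), -2337), Pow(-2537, -1)), Mul(4380, Pow(Add(0, 40), -1))) = Add(Mul(Add(-17, -2337), Rational(-1, 2537)), Mul(4380, Pow(40, -1))) = Add(Mul(-2354, Rational(-1, 2537)), Mul(4380, Rational(1, 40))) = Add(Rational(2354, 2537), Rational(219, 2)) = Rational(560311, 5074)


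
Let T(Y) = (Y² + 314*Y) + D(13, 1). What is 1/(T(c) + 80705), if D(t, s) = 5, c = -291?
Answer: 1/74017 ≈ 1.3510e-5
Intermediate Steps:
T(Y) = 5 + Y² + 314*Y (T(Y) = (Y² + 314*Y) + 5 = 5 + Y² + 314*Y)
1/(T(c) + 80705) = 1/((5 + (-291)² + 314*(-291)) + 80705) = 1/((5 + 84681 - 91374) + 80705) = 1/(-6688 + 80705) = 1/74017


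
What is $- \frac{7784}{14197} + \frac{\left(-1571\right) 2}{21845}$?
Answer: $- \frac{214648454}{310133465} \approx -0.69212$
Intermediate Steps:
$- \frac{7784}{14197} + \frac{\left(-1571\right) 2}{21845} = \left(-7784\right) \frac{1}{14197} - \frac{3142}{21845} = - \frac{7784}{14197} - \frac{3142}{21845} = - \frac{214648454}{310133465}$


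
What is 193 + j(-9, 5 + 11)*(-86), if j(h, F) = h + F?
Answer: -409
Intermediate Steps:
j(h, F) = F + h
193 + j(-9, 5 + 11)*(-86) = 193 + ((5 + 11) - 9)*(-86) = 193 + (16 - 9)*(-86) = 193 + 7*(-86) = 193 - 602 = -409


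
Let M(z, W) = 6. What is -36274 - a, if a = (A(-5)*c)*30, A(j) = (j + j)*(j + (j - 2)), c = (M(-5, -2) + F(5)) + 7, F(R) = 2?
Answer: -90274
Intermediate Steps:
c = 15 (c = (6 + 2) + 7 = 8 + 7 = 15)
A(j) = 2*j*(-2 + 2*j) (A(j) = (2*j)*(j + (-2 + j)) = (2*j)*(-2 + 2*j) = 2*j*(-2 + 2*j))
a = 54000 (a = ((4*(-5)*(-1 - 5))*15)*30 = ((4*(-5)*(-6))*15)*30 = (120*15)*30 = 1800*30 = 54000)
-36274 - a = -36274 - 1*54000 = -36274 - 54000 = -90274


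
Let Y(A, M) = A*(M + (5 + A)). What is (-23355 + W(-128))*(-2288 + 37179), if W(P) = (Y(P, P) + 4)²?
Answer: 36022936229479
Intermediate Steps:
Y(A, M) = A*(5 + A + M)
W(P) = (4 + P*(5 + 2*P))² (W(P) = (P*(5 + P + P) + 4)² = (P*(5 + 2*P) + 4)² = (4 + P*(5 + 2*P))²)
(-23355 + W(-128))*(-2288 + 37179) = (-23355 + (4 - 128*(5 + 2*(-128)))²)*(-2288 + 37179) = (-23355 + (4 - 128*(5 - 256))²)*34891 = (-23355 + (4 - 128*(-251))²)*34891 = (-23355 + (4 + 32128)²)*34891 = (-23355 + 32132²)*34891 = (-23355 + 1032465424)*34891 = 1032442069*34891 = 36022936229479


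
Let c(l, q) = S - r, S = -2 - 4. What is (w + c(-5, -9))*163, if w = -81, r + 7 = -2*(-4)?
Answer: -14344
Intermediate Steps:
S = -6
r = 1 (r = -7 - 2*(-4) = -7 + 8 = 1)
c(l, q) = -7 (c(l, q) = -6 - 1*1 = -6 - 1 = -7)
(w + c(-5, -9))*163 = (-81 - 7)*163 = -88*163 = -14344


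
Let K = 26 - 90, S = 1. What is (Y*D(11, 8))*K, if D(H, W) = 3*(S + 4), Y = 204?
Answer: -195840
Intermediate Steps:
D(H, W) = 15 (D(H, W) = 3*(1 + 4) = 3*5 = 15)
K = -64
(Y*D(11, 8))*K = (204*15)*(-64) = 3060*(-64) = -195840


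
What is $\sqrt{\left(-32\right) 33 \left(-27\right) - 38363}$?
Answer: $i \sqrt{9851} \approx 99.252 i$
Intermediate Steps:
$\sqrt{\left(-32\right) 33 \left(-27\right) - 38363} = \sqrt{\left(-1056\right) \left(-27\right) - 38363} = \sqrt{28512 - 38363} = \sqrt{-9851} = i \sqrt{9851}$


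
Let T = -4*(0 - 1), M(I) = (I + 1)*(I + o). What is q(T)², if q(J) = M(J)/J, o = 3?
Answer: 1225/16 ≈ 76.563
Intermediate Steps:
M(I) = (1 + I)*(3 + I) (M(I) = (I + 1)*(I + 3) = (1 + I)*(3 + I))
T = 4 (T = -4*(-1) = 4)
q(J) = (3 + J² + 4*J)/J
q(T)² = (4 + 4 + 3/4)² = (4 + 4 + 3*(¼))² = (4 + 4 + ¾)² = (35/4)² = 1225/16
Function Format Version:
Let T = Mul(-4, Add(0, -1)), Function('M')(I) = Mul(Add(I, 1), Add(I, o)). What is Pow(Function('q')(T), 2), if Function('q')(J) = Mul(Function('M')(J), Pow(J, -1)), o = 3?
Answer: Rational(1225, 16) ≈ 76.563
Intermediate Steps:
Function('M')(I) = Mul(Add(1, I), Add(3, I)) (Function('M')(I) = Mul(Add(I, 1), Add(I, 3)) = Mul(Add(1, I), Add(3, I)))
T = 4 (T = Mul(-4, -1) = 4)
Function('q')(J) = Mul(Pow(J, -1), Add(3, Pow(J, 2), Mul(4, J))) (Function('q')(J) = Mul(Add(3, Pow(J, 2), Mul(4, J)), Pow(J, -1)) = Mul(Pow(J, -1), Add(3, Pow(J, 2), Mul(4, J))))
Pow(Function('q')(T), 2) = Pow(Add(4, 4, Mul(3, Pow(4, -1))), 2) = Pow(Add(4, 4, Mul(3, Rational(1, 4))), 2) = Pow(Add(4, 4, Rational(3, 4)), 2) = Pow(Rational(35, 4), 2) = Rational(1225, 16)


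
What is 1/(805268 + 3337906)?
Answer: 1/4143174 ≈ 2.4136e-7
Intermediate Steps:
1/(805268 + 3337906) = 1/4143174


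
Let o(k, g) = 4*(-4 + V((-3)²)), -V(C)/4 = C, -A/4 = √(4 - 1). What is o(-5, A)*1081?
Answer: -172960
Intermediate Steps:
A = -4*√3 (A = -4*√(4 - 1) = -4*√3 ≈ -6.9282)
V(C) = -4*C
o(k, g) = -160 (o(k, g) = 4*(-4 - 4*(-3)²) = 4*(-4 - 4*9) = 4*(-4 - 36) = 4*(-40) = -160)
o(-5, A)*1081 = -160*1081 = -172960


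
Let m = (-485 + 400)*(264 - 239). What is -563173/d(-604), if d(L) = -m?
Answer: -563173/2125 ≈ -265.02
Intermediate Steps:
m = -2125 (m = -85*25 = -2125)
d(L) = 2125 (d(L) = -1*(-2125) = 2125)
-563173/d(-604) = -563173/2125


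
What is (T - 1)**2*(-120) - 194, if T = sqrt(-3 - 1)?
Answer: 166 + 480*I ≈ 166.0 + 480.0*I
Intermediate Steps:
T = 2*I (T = sqrt(-4) = 2*I ≈ 2.0*I)
(T - 1)**2*(-120) - 194 = (2*I - 1)**2*(-120) - 194 = (-1 + 2*I)**2*(-120) - 194 = -120*(-1 + 2*I)**2 - 194 = -194 - 120*(-1 + 2*I)**2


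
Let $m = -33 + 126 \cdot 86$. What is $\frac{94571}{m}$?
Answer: $\frac{94571}{10803} \approx 8.7541$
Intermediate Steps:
$m = 10803$ ($m = -33 + 10836 = 10803$)
$\frac{94571}{m} = \frac{94571}{10803}$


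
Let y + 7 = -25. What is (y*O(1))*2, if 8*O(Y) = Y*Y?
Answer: -8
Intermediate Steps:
y = -32 (y = -7 - 25 = -32)
O(Y) = Y²/8 (O(Y) = (Y*Y)/8 = Y²/8)
(y*O(1))*2 = -4*1²*2 = -4*2 = -8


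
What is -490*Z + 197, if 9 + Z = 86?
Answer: -37533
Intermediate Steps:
Z = 77 (Z = -9 + 86 = 77)
-490*Z + 197 = -490*77 + 197 = -37730 + 197 = -37533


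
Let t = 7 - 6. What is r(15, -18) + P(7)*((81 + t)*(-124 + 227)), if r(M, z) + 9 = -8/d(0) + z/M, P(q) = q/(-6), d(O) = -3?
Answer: -49306/5 ≈ -9861.2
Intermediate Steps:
t = 1
P(q) = -q/6 (P(q) = q*(-⅙) = -q/6)
r(M, z) = -19/3 + z/M (r(M, z) = -9 + (-8/(-3) + z/M) = -9 + (-8*(-⅓) + z/M) = -9 + (8/3 + z/M) = -19/3 + z/M)
r(15, -18) + P(7)*((81 + t)*(-124 + 227)) = (-19/3 - 18/15) + (-⅙*7)*((81 + 1)*(-124 + 227)) = (-19/3 - 18*1/15) - 287*103/3 = (-19/3 - 6/5) - 7/6*8446 = -113/15 - 29561/3 = -49306/5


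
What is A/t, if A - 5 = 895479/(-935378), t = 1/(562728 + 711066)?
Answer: 2408369321667/467689 ≈ 5.1495e+6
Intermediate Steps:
t = 1/1273794 ≈ 7.8506e-7
A = 3781411/935378 (A = 5 + 895479/(-935378) = 5 + 895479*(-1/935378) = 5 - 895479/935378 = 3781411/935378 ≈ 4.0427)
A/t = 3781411/(935378*(1/1273794)) = (3781411/935378)*1273794 = 2408369321667/467689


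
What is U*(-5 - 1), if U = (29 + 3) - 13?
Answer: -114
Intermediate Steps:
U = 19 (U = 32 - 13 = 19)
U*(-5 - 1) = 19*(-5 - 1) = 19*(-6) = -114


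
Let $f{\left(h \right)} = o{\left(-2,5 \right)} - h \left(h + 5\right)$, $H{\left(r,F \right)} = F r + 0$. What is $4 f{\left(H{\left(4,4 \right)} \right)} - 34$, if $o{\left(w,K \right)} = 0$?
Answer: $-1378$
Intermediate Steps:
$H{\left(r,F \right)} = F r$
$f{\left(h \right)} = - h \left(5 + h\right)$ ($f{\left(h \right)} = 0 - h \left(h + 5\right) = 0 - h \left(5 + h\right) = - h \left(5 + h\right)$)
$4 f{\left(H{\left(4,4 \right)} \right)} - 34 = 4 \cdot 4 \cdot 4 \left(-5 - 4 \cdot 4\right) - 34 = 4 \cdot 16 \left(-5 - 16\right) - 34 = 4 \cdot 16 \left(-21\right) - 34 = 4 \left(-336\right) - 34 = -1344 - 34 = -1378$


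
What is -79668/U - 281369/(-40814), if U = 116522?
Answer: 14767054433/2377864454 ≈ 6.2102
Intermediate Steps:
-79668/U - 281369/(-40814) = -79668/116522 - 281369/(-40814) = -79668*1/116522 - 281369*(-1/40814) = -39834/58261 + 281369/40814 = 14767054433/2377864454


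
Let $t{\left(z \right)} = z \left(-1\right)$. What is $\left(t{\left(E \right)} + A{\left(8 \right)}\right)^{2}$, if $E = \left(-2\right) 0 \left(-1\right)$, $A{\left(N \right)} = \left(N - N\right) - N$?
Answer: $64$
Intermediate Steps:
$A{\left(N \right)} = - N$ ($A{\left(N \right)} = 0 - N = - N$)
$E = 0$ ($E = 0 \left(-1\right) = 0$)
$t{\left(z \right)} = - z$
$\left(t{\left(E \right)} + A{\left(8 \right)}\right)^{2} = \left(\left(-1\right) 0 - 8\right)^{2} = \left(0 - 8\right)^{2} = \left(-8\right)^{2} = 64$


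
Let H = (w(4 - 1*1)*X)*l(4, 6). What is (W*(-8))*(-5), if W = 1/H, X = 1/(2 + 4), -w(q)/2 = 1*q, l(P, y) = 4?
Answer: -10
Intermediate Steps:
w(q) = -2*q
X = ⅙ (X = 1/6 = ⅙ ≈ 0.16667)
H = -4 (H = (-2*(4 - 1*1)*(⅙))*4 = (-2*(4 - 1)*(⅙))*4 = (-2*3*(⅙))*4 = -6*⅙*4 = -1*4 = -4)
W = -¼ (W = 1/(-4) = -¼ ≈ -0.25000)
(W*(-8))*(-5) = -¼*(-8)*(-5) = 2*(-5) = -10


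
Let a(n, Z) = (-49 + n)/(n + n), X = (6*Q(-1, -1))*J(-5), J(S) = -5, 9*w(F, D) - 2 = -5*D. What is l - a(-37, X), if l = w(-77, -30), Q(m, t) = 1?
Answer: 5237/333 ≈ 15.727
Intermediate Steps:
w(F, D) = 2/9 - 5*D/9 (w(F, D) = 2/9 + (-5*D)/9 = 2/9 - 5*D/9)
l = 152/9 (l = 2/9 - 5/9*(-30) = 2/9 + 50/3 = 152/9 ≈ 16.889)
X = -30 (X = (6*1)*(-5) = 6*(-5) = -30)
a(n, Z) = (-49 + n)/(2*n) (a(n, Z) = (-49 + n)/((2*n)) = (-49 + n)*(1/(2*n)) = (-49 + n)/(2*n))
l - a(-37, X) = 152/9 - (-49 - 37)/(2*(-37)) = 152/9 - (-1)*(-86)/(2*37) = 152/9 - 1*43/37 = 152/9 - 43/37 = 5237/333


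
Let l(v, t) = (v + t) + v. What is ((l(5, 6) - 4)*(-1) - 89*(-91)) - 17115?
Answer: -9028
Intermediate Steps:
l(v, t) = t + 2*v (l(v, t) = (t + v) + v = t + 2*v)
((l(5, 6) - 4)*(-1) - 89*(-91)) - 17115 = (((6 + 2*5) - 4)*(-1) - 89*(-91)) - 17115 = (((6 + 10) - 4)*(-1) + 8099) - 17115 = ((16 - 4)*(-1) + 8099) - 17115 = (12*(-1) + 8099) - 17115 = (-12 + 8099) - 17115 = 8087 - 17115 = -9028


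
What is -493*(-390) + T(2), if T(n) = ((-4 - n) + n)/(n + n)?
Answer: 192269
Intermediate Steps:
T(n) = -2/n (T(n) = -4*1/(2*n) = -2/n)
-493*(-390) + T(2) = -493*(-390) - 2/2 = 192270 - 2*1/2 = 192270 - 1 = 192269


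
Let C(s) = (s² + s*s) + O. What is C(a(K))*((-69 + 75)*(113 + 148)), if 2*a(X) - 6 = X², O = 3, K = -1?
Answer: 43065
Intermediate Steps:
a(X) = 3 + X²/2
C(s) = 3 + 2*s² (C(s) = (s² + s*s) + 3 = (s² + s²) + 3 = 2*s² + 3 = 3 + 2*s²)
C(a(K))*((-69 + 75)*(113 + 148)) = (3 + 2*(3 + (½)*(-1)²)²)*((-69 + 75)*(113 + 148)) = (3 + 2*(3 + (½)*1)²)*(6*261) = (3 + 2*(3 + ½)²)*1566 = (3 + 2*(7/2)²)*1566 = (3 + 2*(49/4))*1566 = (3 + 49/2)*1566 = (55/2)*1566 = 43065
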